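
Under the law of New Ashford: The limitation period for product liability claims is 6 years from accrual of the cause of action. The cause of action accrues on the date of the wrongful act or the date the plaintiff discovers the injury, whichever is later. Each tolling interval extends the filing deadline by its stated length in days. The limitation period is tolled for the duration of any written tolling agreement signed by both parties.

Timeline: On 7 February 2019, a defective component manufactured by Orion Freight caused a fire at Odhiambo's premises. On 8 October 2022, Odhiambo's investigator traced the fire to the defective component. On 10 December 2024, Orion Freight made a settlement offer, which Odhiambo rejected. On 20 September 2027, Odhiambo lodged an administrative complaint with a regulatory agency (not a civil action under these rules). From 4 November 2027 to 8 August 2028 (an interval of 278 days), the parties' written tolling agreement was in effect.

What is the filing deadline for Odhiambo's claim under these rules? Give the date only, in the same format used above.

13 July 2029

Taking the later of the act (7 February 2019) and discovery (8 October 2022), the claim accrued on 8 October 2022.
6 years from 8 October 2022 is 8 October 2028.
Because the written tolling agreement ran from 4 November 2027 to 8 August 2028, the deadline is extended by 278 days to 13 July 2029.
The other events in the timeline have no effect on the limitation period under the stated rules.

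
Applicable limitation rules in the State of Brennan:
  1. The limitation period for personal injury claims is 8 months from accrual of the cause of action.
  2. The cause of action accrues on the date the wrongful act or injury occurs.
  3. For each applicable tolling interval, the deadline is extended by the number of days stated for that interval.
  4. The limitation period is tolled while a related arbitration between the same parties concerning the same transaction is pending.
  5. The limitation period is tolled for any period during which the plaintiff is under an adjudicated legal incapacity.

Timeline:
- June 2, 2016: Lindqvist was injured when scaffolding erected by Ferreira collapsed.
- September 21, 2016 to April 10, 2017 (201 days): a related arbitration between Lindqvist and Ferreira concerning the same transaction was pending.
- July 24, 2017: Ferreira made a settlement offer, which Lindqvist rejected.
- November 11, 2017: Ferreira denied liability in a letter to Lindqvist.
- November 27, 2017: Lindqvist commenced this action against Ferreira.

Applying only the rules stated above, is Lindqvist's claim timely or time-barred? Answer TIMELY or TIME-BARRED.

TIME-BARRED

The cause of action accrued on June 2, 2016, the date of the act.
8 months from June 2, 2016 is February 2, 2017.
The period was tolled for 201 days by the pending related arbitration (September 21, 2016 to April 10, 2017), pushing the deadline to August 22, 2017.
None of the other events listed affects the running of the period under the stated rules.
The November 27, 2017 filing falls after the August 22, 2017 deadline; the claim is time-barred.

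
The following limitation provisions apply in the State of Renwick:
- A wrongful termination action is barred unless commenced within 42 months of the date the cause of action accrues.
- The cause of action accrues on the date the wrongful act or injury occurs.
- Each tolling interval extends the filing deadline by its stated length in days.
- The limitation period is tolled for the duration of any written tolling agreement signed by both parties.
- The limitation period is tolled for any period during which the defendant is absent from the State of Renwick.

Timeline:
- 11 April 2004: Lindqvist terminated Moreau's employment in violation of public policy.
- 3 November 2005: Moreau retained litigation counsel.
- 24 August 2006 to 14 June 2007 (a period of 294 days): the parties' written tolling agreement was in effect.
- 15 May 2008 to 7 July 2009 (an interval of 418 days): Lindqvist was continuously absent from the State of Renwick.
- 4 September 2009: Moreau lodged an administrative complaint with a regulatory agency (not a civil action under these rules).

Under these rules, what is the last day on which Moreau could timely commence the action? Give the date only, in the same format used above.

22 September 2009

The cause of action accrued on 11 April 2004, the date of the act.
Adding the 42 months base period to 11 April 2004 gives a deadline of 11 October 2007, before any tolling.
Because the written tolling agreement ran from 24 August 2006 to 14 June 2007, the deadline is extended by 294 days to 31 July 2008.
Because the defendant's absence from the jurisdiction ran from 15 May 2008 to 7 July 2009, the deadline is extended by 418 days to 22 September 2009.
Nothing else in the chronology tolls or restarts the period.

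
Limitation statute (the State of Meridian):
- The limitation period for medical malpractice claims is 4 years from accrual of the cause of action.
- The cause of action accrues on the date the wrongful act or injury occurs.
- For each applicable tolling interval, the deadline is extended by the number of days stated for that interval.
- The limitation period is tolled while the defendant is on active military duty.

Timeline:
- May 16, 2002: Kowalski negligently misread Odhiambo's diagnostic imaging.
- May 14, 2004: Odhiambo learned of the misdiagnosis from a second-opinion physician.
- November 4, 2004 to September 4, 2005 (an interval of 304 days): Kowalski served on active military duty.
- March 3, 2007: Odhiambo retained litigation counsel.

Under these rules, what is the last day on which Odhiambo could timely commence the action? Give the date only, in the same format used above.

Accrual is governed by the date of the act, so the period began to run on May 16, 2002; the later discovery on May 14, 2004 is irrelevant under the stated rule.
4 years from May 16, 2002 is May 16, 2006.
The period was tolled for 304 days by the defendant's active military service (November 4, 2004 to September 4, 2005), pushing the deadline to March 16, 2007.
Nothing else in the chronology tolls or restarts the period.

March 16, 2007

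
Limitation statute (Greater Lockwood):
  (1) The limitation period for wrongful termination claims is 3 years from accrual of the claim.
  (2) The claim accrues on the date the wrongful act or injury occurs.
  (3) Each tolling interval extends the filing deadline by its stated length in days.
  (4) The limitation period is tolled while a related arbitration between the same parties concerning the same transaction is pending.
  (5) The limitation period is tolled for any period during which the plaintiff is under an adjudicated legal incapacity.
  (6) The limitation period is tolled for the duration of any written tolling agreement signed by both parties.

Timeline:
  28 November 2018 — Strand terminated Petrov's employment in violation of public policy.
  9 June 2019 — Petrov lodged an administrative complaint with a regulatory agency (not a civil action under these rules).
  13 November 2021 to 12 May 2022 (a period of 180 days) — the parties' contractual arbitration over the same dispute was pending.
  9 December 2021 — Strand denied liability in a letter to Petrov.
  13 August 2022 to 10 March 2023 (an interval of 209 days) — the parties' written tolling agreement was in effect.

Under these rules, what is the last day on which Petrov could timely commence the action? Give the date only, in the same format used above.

27 May 2022

The claim accrued on 28 November 2018, the date of the act.
3 years from 28 November 2018 is 28 November 2021.
The pending related arbitration from 13 November 2021 to 12 May 2022 tolled the period for 180 days, extending the deadline to 27 May 2022.
By the time the written tolling agreement began on 13 August 2022, the limitation period had already expired on 27 May 2022; that interval cannot revive it.
The other events in the timeline have no effect on the limitation period under the stated rules.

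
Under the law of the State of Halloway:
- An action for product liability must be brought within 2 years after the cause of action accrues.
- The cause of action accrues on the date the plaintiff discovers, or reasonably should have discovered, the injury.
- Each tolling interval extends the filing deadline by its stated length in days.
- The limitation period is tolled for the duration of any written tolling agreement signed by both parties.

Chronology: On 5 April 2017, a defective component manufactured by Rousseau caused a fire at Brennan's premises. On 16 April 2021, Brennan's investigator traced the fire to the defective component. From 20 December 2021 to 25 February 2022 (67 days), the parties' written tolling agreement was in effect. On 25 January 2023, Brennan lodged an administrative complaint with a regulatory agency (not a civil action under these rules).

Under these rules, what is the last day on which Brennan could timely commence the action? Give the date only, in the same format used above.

Accrual is tied to discovery, so the period began on 16 April 2021 rather than on 5 April 2017 when the act occurred.
2 years from 16 April 2021 is 16 April 2023.
Because the written tolling agreement ran from 20 December 2021 to 25 February 2022, the deadline is extended by 67 days to 22 June 2023.
None of the other events listed affects the running of the period under the stated rules.

22 June 2023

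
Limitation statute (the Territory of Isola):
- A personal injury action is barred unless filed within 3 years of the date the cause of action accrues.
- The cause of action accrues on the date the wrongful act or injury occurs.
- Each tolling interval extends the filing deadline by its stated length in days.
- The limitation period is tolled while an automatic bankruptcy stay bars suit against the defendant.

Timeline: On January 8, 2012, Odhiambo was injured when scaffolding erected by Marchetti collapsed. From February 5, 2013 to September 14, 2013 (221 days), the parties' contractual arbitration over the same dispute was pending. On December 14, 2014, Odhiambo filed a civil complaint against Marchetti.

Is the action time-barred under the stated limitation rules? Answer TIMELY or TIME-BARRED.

The limitation period began to run on January 8, 2012.
3 years from January 8, 2012 is January 8, 2015.
Although a pending arbitration ran from February 5, 2013 to September 14, 2013, the stated rules do not make that a tolling event, so it is disregarded.
Odhiambo filed on December 14, 2014, before the January 8, 2015 deadline, so the action is timely.

TIMELY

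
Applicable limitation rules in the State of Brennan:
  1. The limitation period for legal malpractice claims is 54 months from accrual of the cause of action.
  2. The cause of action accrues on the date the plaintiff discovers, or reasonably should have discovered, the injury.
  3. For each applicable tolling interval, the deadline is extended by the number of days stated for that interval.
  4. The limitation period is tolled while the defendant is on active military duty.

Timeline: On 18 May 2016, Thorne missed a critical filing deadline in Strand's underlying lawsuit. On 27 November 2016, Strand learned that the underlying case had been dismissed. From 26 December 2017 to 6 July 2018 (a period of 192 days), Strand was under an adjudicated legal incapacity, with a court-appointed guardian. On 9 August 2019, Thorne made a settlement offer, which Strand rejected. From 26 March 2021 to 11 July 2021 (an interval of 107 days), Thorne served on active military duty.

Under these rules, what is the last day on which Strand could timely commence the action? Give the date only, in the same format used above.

11 September 2021

Accrual is tied to discovery, so the period began on 27 November 2016 rather than on 18 May 2016 when the act occurred.
Adding the 54 months base period to 27 November 2016 gives a deadline of 27 May 2021, before any tolling.
Because the defendant's active military service ran from 26 March 2021 to 11 July 2021, the deadline is extended by 107 days to 11 September 2021.
No stated provision tolls the period for the plaintiff's incapacity, so the interval from 26 December 2017 to 6 July 2018 has no effect on the deadline.
The other events in the timeline have no effect on the limitation period under the stated rules.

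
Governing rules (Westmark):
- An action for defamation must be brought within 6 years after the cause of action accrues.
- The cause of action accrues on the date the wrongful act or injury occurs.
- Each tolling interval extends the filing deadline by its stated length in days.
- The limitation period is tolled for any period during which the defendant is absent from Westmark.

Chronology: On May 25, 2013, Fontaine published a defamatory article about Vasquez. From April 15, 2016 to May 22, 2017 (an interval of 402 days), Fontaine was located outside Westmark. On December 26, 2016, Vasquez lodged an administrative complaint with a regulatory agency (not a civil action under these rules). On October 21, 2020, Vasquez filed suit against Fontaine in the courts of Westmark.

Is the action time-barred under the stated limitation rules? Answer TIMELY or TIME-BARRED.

The cause of action accrued on May 25, 2013, the date of the act.
Adding the 6 years base period to May 25, 2013 gives a deadline of May 25, 2019, before any tolling.
Because the defendant's absence from the jurisdiction ran from April 15, 2016 to May 22, 2017, the deadline is extended by 402 days to June 30, 2020.
The other events in the timeline have no effect on the limitation period under the stated rules.
Vasquez filed on October 21, 2020, after the June 30, 2020 deadline, so the action is time-barred.

TIME-BARRED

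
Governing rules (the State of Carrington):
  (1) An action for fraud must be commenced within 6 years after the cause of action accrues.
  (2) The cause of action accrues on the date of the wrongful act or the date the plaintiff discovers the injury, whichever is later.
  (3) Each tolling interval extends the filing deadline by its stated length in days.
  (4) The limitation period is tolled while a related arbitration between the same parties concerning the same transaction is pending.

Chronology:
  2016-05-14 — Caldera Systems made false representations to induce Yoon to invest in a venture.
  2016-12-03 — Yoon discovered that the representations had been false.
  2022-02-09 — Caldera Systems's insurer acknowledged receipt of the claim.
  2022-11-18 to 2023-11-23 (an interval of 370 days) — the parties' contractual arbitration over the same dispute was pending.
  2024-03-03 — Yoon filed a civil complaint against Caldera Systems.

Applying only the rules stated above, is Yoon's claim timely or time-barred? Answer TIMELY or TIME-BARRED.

Because discovery on 2016-12-03 post-dates the 2016-05-14 act, accrual under the later-of rule falls on 2016-12-03.
The untolled deadline — 6 years after 2016-12-03 — is 2022-12-03.
The pending related arbitration from 2022-11-18 to 2023-11-23 tolled the period for 370 days, extending the deadline to 2023-12-08.
Nothing else in the chronology tolls or restarts the period.
Yoon filed on 2024-03-03, after the 2023-12-08 deadline, so the action is time-barred.

TIME-BARRED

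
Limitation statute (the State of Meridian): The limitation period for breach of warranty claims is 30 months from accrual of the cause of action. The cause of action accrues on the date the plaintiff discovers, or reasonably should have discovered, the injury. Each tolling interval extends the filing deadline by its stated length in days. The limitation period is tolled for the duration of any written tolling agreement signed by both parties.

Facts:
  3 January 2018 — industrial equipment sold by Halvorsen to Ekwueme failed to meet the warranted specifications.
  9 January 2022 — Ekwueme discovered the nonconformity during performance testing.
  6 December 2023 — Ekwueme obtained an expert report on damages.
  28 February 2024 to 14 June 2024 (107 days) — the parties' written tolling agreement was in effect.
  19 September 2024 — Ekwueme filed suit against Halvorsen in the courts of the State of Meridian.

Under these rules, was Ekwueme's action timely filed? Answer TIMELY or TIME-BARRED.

TIMELY

Under the discovery rule, the claim accrued on 9 January 2022, when Ekwueme discovered the injury — not on the 3 January 2018 date of the underlying act.
The untolled deadline — 30 months after 9 January 2022 — is 9 July 2024.
Because the written tolling agreement ran from 28 February 2024 to 14 June 2024, the deadline is extended by 107 days to 24 October 2024.
Nothing else in the chronology tolls or restarts the period.
Filing on 19 September 2024 beat the 24 October 2024 deadline — the action is timely.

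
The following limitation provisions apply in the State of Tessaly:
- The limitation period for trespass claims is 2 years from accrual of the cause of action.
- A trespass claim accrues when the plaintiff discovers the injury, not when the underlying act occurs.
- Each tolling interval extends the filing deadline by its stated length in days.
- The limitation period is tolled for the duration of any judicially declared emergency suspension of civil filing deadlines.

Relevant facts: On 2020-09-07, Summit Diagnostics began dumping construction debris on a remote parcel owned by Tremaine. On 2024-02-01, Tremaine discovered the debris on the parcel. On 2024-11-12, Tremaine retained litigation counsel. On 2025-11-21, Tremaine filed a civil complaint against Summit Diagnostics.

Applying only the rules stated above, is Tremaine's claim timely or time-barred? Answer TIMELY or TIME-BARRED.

The claim did not accrue until Tremaine discovered the injury on 2024-02-01; the 2020-09-07 act date does not start the clock under the stated rule.
Adding the 2 years base period to 2024-02-01 gives a deadline of 2026-02-01, before any tolling.
None of the other events listed affects the running of the period under the stated rules.
The 2025-11-21 filing precedes the 2026-02-01 deadline; the claim is timely.

TIMELY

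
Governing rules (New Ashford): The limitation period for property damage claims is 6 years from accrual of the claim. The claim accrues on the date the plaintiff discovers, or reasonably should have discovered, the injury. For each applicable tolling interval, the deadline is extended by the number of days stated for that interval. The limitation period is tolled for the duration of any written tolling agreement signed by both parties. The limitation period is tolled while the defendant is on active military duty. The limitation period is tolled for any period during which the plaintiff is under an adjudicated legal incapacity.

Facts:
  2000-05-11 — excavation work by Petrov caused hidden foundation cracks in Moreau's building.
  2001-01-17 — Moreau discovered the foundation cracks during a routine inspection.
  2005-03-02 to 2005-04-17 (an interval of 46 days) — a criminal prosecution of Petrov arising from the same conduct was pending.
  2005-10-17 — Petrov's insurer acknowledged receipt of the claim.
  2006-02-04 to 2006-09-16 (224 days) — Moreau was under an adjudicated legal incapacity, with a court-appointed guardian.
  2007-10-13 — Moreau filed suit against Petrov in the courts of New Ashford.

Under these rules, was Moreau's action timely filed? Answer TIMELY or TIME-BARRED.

TIME-BARRED

Under the discovery rule, the claim accrued on 2001-01-17, when Moreau discovered the injury — not on the 2000-05-11 date of the underlying act.
Adding the 6 years base period to 2001-01-17 gives a deadline of 2007-01-17, before any tolling.
The plaintiff's legal incapacity from 2006-02-04 to 2006-09-16 tolled the period for 224 days, extending the deadline to 2007-08-29.
Although a criminal prosecution ran from 2005-03-02 to 2005-04-17, the stated rules do not make that a tolling event, so it is disregarded.
The other events in the timeline have no effect on the limitation period under the stated rules.
The 2007-10-13 filing falls after the 2007-08-29 deadline; the claim is time-barred.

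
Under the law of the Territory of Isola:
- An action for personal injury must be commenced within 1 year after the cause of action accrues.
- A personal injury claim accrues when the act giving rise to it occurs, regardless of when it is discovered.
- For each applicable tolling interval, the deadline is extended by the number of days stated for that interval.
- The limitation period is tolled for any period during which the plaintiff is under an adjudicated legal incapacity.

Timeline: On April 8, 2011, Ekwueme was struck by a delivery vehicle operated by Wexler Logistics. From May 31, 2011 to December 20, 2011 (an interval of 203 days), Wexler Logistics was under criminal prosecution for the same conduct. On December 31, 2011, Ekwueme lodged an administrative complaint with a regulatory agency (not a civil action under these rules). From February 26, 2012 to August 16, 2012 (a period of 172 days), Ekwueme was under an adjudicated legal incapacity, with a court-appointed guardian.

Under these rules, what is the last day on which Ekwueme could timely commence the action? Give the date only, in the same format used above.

September 27, 2012

The claim accrued on April 8, 2011, when the wrongful act occurred.
Adding the 1 year base period to April 8, 2011 gives a deadline of April 8, 2012, before any tolling.
Because the plaintiff's legal incapacity ran from February 26, 2012 to August 16, 2012, the deadline is extended by 172 days to September 27, 2012.
No stated provision tolls the period for a criminal prosecution, so the interval from May 31, 2011 to December 20, 2011 has no effect on the deadline.
None of the other events listed affects the running of the period under the stated rules.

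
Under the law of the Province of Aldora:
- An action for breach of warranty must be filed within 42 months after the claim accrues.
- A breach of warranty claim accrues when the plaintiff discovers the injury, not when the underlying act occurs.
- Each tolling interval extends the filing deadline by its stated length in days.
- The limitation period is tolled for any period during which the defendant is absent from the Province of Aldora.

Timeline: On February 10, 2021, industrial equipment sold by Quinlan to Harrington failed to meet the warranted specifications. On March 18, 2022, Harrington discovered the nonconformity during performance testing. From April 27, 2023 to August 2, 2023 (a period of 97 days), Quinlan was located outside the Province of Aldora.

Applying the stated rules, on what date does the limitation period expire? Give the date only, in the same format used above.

The claim did not accrue until Harrington discovered the injury on March 18, 2022; the February 10, 2021 act date does not start the clock under the stated rule.
Adding the 42 months base period to March 18, 2022 gives a deadline of September 18, 2025, before any tolling.
Because the defendant's absence from the jurisdiction ran from April 27, 2023 to August 2, 2023, the deadline is extended by 97 days to December 24, 2025.

December 24, 2025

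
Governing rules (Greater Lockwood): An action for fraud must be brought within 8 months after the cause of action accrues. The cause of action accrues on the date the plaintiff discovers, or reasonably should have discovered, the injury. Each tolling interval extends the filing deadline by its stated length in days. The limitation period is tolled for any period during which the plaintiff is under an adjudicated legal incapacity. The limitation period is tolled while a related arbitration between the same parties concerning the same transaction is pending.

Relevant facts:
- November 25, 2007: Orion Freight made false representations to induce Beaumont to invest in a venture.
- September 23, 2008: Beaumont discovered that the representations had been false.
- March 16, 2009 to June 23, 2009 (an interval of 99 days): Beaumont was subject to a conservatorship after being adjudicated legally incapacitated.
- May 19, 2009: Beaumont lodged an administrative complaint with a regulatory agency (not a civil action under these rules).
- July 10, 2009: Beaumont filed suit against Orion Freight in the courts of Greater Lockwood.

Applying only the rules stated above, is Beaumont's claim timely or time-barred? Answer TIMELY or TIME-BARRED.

The claim did not accrue until Beaumont discovered the injury on September 23, 2008; the November 25, 2007 act date does not start the clock under the stated rule.
8 months from September 23, 2008 is May 23, 2009.
Because the plaintiff's legal incapacity ran from March 16, 2009 to June 23, 2009, the deadline is extended by 99 days to August 30, 2009.
Nothing else in the chronology tolls or restarts the period.
Beaumont filed on July 10, 2009, before the August 30, 2009 deadline, so the action is timely.

TIMELY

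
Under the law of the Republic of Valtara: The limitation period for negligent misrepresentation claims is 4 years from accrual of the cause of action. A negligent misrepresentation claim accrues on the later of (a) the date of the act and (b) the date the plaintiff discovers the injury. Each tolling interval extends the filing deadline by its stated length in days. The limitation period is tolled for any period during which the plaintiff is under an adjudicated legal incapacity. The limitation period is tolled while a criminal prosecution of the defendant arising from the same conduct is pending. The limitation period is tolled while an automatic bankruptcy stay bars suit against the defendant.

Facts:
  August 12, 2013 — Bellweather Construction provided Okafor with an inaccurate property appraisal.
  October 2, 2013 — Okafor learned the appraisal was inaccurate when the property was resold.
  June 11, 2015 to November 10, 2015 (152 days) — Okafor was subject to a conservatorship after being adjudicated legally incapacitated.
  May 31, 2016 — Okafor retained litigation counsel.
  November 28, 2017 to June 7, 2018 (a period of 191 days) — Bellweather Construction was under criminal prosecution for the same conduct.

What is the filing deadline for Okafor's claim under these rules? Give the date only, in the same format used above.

Because discovery on October 2, 2013 post-dates the August 12, 2013 act, accrual under the later-of rule falls on October 2, 2013.
4 years from October 2, 2013 is October 2, 2017.
Because the plaintiff's legal incapacity ran from June 11, 2015 to November 10, 2015, the deadline is extended by 152 days to March 3, 2018.
The period was tolled for 191 days by the pending criminal prosecution (November 28, 2017 to June 7, 2018), pushing the deadline to September 10, 2018.
Nothing else in the chronology tolls or restarts the period.

September 10, 2018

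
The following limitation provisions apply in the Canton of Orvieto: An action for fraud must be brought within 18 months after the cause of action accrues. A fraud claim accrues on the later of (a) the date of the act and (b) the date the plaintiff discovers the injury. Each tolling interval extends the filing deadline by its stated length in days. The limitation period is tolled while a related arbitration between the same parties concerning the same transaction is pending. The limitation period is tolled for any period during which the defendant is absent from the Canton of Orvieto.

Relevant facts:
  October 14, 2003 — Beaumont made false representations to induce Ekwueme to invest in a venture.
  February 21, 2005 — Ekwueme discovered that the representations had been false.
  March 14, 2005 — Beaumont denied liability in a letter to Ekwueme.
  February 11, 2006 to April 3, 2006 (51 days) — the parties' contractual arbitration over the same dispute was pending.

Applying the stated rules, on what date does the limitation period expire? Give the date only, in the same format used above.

Taking the later of the act (October 14, 2003) and discovery (February 21, 2005), the claim accrued on February 21, 2005.
Adding the 18 months base period to February 21, 2005 gives a deadline of August 21, 2006, before any tolling.
The pending related arbitration from February 11, 2006 to April 3, 2006 tolled the period for 51 days, extending the deadline to October 11, 2006.
The other events in the timeline have no effect on the limitation period under the stated rules.

October 11, 2006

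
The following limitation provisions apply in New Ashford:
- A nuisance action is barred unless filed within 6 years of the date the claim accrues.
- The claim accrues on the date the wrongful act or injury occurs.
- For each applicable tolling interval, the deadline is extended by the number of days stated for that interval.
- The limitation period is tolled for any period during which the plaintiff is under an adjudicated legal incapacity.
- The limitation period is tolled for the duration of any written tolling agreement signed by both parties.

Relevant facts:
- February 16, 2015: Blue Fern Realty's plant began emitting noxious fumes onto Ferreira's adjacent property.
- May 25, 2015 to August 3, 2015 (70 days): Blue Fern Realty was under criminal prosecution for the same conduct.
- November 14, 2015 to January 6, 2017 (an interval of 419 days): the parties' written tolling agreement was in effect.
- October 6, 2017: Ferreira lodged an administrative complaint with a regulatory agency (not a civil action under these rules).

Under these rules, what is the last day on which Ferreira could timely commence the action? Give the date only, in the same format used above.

April 11, 2022

The limitation period began to run on February 16, 2015.
The untolled deadline — 6 years after February 16, 2015 — is February 16, 2021.
The written tolling agreement from November 14, 2015 to January 6, 2017 tolled the period for 419 days, extending the deadline to April 11, 2022.
Although a criminal prosecution ran from May 25, 2015 to August 3, 2015, the stated rules do not make that a tolling event, so it is disregarded.
Nothing else in the chronology tolls or restarts the period.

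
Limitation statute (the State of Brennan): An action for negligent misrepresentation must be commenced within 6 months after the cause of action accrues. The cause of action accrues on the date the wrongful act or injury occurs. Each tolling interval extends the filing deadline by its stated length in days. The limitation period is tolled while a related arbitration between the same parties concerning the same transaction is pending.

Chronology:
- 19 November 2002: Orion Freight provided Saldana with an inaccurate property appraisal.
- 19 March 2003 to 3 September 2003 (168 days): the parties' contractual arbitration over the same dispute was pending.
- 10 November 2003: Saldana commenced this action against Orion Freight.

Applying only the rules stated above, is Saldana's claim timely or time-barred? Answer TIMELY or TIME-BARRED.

The claim accrued on 19 November 2002, when the wrongful act occurred.
Adding the 6 months base period to 19 November 2002 gives a deadline of 19 May 2003, before any tolling.
Because the pending related arbitration ran from 19 March 2003 to 3 September 2003, the deadline is extended by 168 days to 3 November 2003.
Saldana filed on 10 November 2003, after the 3 November 2003 deadline, so the action is time-barred.

TIME-BARRED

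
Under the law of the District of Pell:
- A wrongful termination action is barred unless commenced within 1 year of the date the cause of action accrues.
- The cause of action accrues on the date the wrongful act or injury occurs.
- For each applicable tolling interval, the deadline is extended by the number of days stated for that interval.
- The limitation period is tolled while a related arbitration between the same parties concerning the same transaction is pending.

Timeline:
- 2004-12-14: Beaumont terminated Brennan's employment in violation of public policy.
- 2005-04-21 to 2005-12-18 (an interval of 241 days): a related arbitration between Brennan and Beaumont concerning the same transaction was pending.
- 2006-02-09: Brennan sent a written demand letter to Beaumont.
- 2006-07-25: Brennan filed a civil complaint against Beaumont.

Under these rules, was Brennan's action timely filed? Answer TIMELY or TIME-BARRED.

The claim accrued on 2004-12-14, when the wrongful act occurred.
The untolled deadline — 1 year after 2004-12-14 — is 2005-12-14.
The period was tolled for 241 days by the pending related arbitration (2005-04-21 to 2005-12-18), pushing the deadline to 2006-08-12.
The other events in the timeline have no effect on the limitation period under the stated rules.
Filing on 2006-07-25 beat the 2006-08-12 deadline — the action is timely.

TIMELY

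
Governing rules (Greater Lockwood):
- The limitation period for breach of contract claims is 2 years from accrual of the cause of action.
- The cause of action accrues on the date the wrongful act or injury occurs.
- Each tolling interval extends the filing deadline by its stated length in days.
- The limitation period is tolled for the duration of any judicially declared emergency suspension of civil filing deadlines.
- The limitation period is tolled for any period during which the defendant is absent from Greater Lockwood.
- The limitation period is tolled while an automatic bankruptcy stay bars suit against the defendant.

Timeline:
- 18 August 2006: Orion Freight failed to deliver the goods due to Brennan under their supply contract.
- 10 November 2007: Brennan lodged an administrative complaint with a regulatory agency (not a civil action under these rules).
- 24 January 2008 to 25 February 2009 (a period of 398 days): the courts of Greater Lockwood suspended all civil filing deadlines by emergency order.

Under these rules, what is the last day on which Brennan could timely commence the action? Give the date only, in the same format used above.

The cause of action accrued on 18 August 2006, the date of the act.
2 years from 18 August 2006 is 18 August 2008.
Because the emergency suspension of filing deadlines ran from 24 January 2008 to 25 February 2009, the deadline is extended by 398 days to 20 September 2009.
The other events in the timeline have no effect on the limitation period under the stated rules.

20 September 2009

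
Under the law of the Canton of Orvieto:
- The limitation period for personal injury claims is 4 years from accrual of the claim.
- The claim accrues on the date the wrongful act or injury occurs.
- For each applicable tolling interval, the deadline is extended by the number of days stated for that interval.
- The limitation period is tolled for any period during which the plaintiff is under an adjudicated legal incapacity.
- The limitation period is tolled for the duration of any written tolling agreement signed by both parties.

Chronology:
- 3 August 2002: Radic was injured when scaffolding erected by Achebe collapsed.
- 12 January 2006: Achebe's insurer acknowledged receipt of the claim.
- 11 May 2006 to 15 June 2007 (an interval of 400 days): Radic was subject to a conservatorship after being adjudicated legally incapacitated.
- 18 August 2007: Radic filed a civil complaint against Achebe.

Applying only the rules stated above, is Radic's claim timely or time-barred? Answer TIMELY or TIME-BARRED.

TIMELY

The claim accrued on 3 August 2002, the date of the act.
The untolled deadline — 4 years after 3 August 2002 — is 3 August 2006.
The period was tolled for 400 days by the plaintiff's legal incapacity (11 May 2006 to 15 June 2007), pushing the deadline to 7 September 2007.
None of the other events listed affects the running of the period under the stated rules.
The 18 August 2007 filing precedes the 7 September 2007 deadline; the claim is timely.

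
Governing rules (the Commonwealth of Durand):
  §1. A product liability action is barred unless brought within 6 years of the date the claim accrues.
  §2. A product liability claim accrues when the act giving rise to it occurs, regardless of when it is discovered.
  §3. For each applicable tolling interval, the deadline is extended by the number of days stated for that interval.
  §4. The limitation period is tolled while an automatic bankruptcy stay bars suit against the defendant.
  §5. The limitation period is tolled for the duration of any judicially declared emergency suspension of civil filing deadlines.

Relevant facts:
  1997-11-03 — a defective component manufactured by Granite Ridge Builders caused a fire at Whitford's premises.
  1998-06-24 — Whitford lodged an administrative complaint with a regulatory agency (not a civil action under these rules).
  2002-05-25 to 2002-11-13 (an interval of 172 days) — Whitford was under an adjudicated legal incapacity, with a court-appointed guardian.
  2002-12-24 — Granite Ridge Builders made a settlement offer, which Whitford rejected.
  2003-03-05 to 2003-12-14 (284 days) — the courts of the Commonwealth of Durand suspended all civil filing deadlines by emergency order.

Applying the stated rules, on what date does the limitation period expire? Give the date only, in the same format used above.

2004-08-13

The limitation period began to run on 1997-11-03.
Adding the 6 years base period to 1997-11-03 gives a deadline of 2003-11-03, before any tolling.
Because the emergency suspension of filing deadlines ran from 2003-03-05 to 2003-12-14, the deadline is extended by 284 days to 2004-08-13.
No stated provision tolls the period for the plaintiff's incapacity, so the interval from 2002-05-25 to 2002-11-13 has no effect on the deadline.
Nothing else in the chronology tolls or restarts the period.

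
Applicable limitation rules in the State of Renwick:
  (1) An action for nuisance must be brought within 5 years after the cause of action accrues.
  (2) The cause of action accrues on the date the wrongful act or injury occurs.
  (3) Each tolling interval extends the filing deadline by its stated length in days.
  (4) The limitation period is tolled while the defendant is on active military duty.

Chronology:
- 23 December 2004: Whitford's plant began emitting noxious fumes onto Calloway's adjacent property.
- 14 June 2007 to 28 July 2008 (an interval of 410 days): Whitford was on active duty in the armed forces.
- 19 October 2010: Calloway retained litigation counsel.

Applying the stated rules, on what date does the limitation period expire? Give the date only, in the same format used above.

6 February 2011

The cause of action accrued on 23 December 2004, the date of the act.
The untolled deadline — 5 years after 23 December 2004 — is 23 December 2009.
The defendant's active military service from 14 June 2007 to 28 July 2008 tolled the period for 410 days, extending the deadline to 6 February 2011.
None of the other events listed affects the running of the period under the stated rules.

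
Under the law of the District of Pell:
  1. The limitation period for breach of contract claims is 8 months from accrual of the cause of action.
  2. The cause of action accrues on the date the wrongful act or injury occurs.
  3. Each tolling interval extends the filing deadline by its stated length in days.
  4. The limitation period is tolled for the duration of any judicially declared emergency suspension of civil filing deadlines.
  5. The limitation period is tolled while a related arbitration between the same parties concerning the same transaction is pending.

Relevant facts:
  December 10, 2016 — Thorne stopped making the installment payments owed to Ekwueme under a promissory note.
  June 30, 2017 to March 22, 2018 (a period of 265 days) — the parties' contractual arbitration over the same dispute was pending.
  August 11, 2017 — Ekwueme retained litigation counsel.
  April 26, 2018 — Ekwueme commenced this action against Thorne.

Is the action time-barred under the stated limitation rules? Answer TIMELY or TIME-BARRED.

The claim accrued on December 10, 2016, when the wrongful act occurred.
The untolled deadline — 8 months after December 10, 2016 — is August 10, 2017.
Because the pending related arbitration ran from June 30, 2017 to March 22, 2018, the deadline is extended by 265 days to May 2, 2018.
The other events in the timeline have no effect on the limitation period under the stated rules.
Filing on April 26, 2018 beat the May 2, 2018 deadline — the action is timely.

TIMELY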